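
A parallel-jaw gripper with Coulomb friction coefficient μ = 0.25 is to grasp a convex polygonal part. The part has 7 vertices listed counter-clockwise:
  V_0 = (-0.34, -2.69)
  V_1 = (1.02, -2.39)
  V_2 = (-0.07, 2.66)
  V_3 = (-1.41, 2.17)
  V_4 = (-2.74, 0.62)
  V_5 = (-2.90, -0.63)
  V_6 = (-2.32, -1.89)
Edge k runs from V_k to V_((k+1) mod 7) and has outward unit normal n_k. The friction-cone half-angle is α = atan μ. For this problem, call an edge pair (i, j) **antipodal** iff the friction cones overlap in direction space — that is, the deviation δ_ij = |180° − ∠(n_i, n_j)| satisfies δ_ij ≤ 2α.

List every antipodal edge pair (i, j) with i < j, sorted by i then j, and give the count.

count = 3; pairs: (0,2), (1,4), (1,5)

α = atan 0.25 = 14.04°;  2α = 28.07°
n_0 = (+0.2154, -0.9765)
n_1 = (+0.9775, +0.2110)
n_2 = (-0.3434, +0.9392)
n_3 = (-0.7589, +0.6512)
n_4 = (-0.9919, +0.1270)
n_5 = (-0.9084, -0.4181)
n_6 = (-0.3746, -0.9272)
  (0,1): δ = 90.26°  ·
  (0,2): δ = 7.65°  ✓
  (0,3): δ = 36.93°  ·
  (0,4): δ = 70.27°  ·
  (0,5): δ = 102.28°  ·
  (0,6): δ = 145.56°  ·
  (1,2): δ = 82.09°  ·
  (1,3): δ = 52.81°  ·
  (1,4): δ = 19.47°  ✓
  (1,5): δ = 12.54°  ✓
  (1,6): δ = 55.82°  ·
  (2,3): δ = 150.72°  ·
  (2,4): δ = 117.38°  ·
  (2,5): δ = 85.37°  ·
  (2,6): δ = 42.09°  ·
  (3,4): δ = 146.66°  ·
  (3,5): δ = 114.65°  ·
  (3,6): δ = 71.37°  ·
  (4,5): δ = 147.99°  ·
  (4,6): δ = 104.71°  ·
  (5,6): δ = 136.72°  ·
antipodal pairs: 3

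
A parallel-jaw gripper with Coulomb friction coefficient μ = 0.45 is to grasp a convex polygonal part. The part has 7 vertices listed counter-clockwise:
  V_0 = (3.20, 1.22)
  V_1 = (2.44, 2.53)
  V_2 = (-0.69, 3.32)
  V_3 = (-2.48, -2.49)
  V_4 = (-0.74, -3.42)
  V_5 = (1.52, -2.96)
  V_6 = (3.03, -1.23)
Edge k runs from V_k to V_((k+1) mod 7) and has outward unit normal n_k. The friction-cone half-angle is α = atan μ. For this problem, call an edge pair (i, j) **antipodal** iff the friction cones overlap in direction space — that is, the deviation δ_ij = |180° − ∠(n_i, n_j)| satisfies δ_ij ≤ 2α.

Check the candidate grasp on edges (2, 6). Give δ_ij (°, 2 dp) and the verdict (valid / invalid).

δ = 13.15°, valid

α = atan 0.45 = 24.23°;  2α = 48.46°
edge 2: e_2 = (-1.79, -5.81);  n_2 = (-0.9557, +0.2944)
edge 6: e_6 = (+0.17, +2.45);  n_6 = (+0.9976, -0.0692)
∠(n_2, n_6) = 166.85°
δ = |180° − 166.85°| = 13.15°
13.15° ≤ 2α = 48.46°  →  valid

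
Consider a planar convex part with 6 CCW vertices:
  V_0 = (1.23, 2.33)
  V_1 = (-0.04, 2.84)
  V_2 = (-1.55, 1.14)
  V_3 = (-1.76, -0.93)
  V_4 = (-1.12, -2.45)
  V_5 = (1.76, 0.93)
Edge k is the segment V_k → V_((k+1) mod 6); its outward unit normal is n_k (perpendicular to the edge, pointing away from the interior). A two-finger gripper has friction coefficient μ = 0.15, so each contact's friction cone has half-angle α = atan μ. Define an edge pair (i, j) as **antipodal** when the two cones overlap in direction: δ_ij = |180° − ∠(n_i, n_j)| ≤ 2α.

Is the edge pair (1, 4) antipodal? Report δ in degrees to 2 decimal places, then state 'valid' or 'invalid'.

α = atan 0.15 = 8.53°;  2α = 17.06°
edge 1: e_1 = (-1.51, -1.70);  n_1 = (-0.7477, +0.6641)
edge 4: e_4 = (+2.88, +3.38);  n_4 = (+0.7612, -0.6486)
∠(n_1, n_4) = 178.82°
δ = |180° − 178.82°| = 1.18°
1.18° ≤ 2α = 17.06°  →  valid

δ = 1.18°, valid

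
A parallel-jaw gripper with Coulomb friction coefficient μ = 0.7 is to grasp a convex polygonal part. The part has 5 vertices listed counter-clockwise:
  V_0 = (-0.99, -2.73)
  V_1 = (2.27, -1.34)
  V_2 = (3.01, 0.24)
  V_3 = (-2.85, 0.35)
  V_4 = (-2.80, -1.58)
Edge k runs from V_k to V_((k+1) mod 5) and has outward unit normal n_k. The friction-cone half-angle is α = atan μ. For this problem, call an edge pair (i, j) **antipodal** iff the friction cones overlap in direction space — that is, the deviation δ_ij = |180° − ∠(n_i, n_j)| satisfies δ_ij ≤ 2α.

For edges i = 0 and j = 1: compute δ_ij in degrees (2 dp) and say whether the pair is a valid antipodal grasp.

δ = 138.19°, invalid

α = atan 0.7 = 34.99°;  2α = 69.98°
edge 0: e_0 = (+3.26, +1.39);  n_0 = (+0.3922, -0.9199)
edge 1: e_1 = (+0.74, +1.58);  n_1 = (+0.9056, -0.4241)
∠(n_0, n_1) = 41.81°
δ = |180° − 41.81°| = 138.19°
138.19° > 2α = 69.98°  →  invalid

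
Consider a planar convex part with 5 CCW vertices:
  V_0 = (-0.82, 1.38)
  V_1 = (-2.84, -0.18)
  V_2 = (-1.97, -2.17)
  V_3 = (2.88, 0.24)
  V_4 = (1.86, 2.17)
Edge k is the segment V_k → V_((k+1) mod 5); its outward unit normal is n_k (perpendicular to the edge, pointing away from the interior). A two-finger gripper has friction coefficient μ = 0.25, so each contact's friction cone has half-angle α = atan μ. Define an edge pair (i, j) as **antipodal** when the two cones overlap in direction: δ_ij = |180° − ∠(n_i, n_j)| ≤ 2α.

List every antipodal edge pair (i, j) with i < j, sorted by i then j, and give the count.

α = atan 0.25 = 14.04°;  2α = 28.07°
n_0 = (-0.6112, +0.7915)
n_1 = (-0.9163, -0.4006)
n_2 = (+0.4450, -0.8955)
n_3 = (+0.8841, +0.4673)
n_4 = (-0.2827, +0.9592)
  (0,1): δ = 104.06°  ·
  (0,2): δ = 11.25°  ✓
  (0,3): δ = 80.18°  ·
  (0,4): δ = 158.75°  ·
  (1,2): δ = 87.19°  ·
  (1,3): δ = 4.24°  ✓
  (1,4): δ = 82.81°  ·
  (2,3): δ = 88.57°  ·
  (2,4): δ = 10.00°  ✓
  (3,4): δ = 101.43°  ·
antipodal pairs: 3

count = 3; pairs: (0,2), (1,3), (2,4)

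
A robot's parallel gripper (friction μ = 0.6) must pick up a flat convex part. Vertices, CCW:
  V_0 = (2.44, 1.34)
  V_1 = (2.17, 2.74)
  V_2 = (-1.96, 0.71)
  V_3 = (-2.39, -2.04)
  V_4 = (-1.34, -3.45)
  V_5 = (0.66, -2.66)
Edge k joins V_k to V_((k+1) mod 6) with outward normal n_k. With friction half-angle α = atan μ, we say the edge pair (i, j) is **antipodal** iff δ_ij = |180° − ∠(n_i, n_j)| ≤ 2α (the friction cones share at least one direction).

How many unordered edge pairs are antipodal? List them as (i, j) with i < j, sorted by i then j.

α = atan 0.6 = 30.96°;  2α = 61.93°
n_0 = (+0.9819, +0.1894)
n_1 = (-0.4411, +0.8974)
n_2 = (-0.9880, +0.1545)
n_3 = (-0.8020, -0.5973)
n_4 = (+0.3674, -0.9301)
n_5 = (+0.9136, -0.4066)
  (0,1): δ = 74.74°  ·
  (0,2): δ = 19.80°  ✓
  (0,3): δ = 25.76°  ✓
  (0,4): δ = 100.64°  ·
  (0,5): δ = 145.10°  ·
  (1,2): δ = 125.06°  ·
  (1,3): δ = 79.50°  ·
  (1,4): δ = 4.62°  ✓
  (1,5): δ = 39.84°  ✓
  (2,3): δ = 134.44°  ·
  (2,4): δ = 59.56°  ✓
  (2,5): δ = 15.10°  ✓
  (3,4): δ = 105.12°  ·
  (3,5): δ = 60.66°  ✓
  (4,5): δ = 135.54°  ·
antipodal pairs: 7

count = 7; pairs: (0,2), (0,3), (1,4), (1,5), (2,4), (2,5), (3,5)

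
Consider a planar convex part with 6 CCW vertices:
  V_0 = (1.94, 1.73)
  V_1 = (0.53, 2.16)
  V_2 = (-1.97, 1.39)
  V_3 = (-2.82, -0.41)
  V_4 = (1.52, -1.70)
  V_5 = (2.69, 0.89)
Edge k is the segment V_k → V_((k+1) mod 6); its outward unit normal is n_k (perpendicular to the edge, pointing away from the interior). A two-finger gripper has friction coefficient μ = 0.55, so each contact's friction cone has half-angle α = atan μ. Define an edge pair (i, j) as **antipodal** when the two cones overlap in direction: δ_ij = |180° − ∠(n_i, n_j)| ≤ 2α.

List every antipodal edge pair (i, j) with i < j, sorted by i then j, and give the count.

count = 5; pairs: (0,3), (1,3), (1,4), (2,4), (3,5)

α = atan 0.55 = 28.81°;  2α = 57.62°
n_0 = (+0.2917, +0.9565)
n_1 = (-0.2944, +0.9557)
n_2 = (-0.9042, +0.4270)
n_3 = (-0.2849, -0.9586)
n_4 = (+0.9113, -0.4117)
n_5 = (+0.7459, +0.6660)
  (0,1): δ = 145.92°  ·
  (0,2): δ = 98.32°  ·
  (0,3): δ = 0.41°  ✓
  (0,4): δ = 82.65°  ·
  (0,5): δ = 148.72°  ·
  (1,2): δ = 132.40°  ·
  (1,3): δ = 33.67°  ✓
  (1,4): δ = 48.57°  ✓
  (1,5): δ = 114.64°  ·
  (2,3): δ = 81.28°  ·
  (2,4): δ = 0.97°  ✓
  (2,5): δ = 67.04°  ·
  (3,4): δ = 97.76°  ·
  (3,5): δ = 31.69°  ✓
  (4,5): δ = 113.93°  ·
antipodal pairs: 5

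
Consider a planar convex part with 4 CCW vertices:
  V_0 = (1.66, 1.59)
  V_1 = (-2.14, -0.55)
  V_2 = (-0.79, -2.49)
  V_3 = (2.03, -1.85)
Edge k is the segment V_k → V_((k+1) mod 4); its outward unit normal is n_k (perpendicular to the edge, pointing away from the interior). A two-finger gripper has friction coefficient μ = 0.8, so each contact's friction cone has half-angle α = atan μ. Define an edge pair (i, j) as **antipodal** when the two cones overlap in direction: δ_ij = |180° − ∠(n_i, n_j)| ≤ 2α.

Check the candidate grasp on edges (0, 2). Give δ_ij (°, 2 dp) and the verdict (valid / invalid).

δ = 16.60°, valid

α = atan 0.8 = 38.66°;  2α = 77.32°
edge 0: e_0 = (-3.80, -2.14);  n_0 = (-0.4907, +0.8713)
edge 2: e_2 = (+2.82, +0.64);  n_2 = (+0.2213, -0.9752)
∠(n_0, n_2) = 163.40°
δ = |180° − 163.40°| = 16.60°
16.60° ≤ 2α = 77.32°  →  valid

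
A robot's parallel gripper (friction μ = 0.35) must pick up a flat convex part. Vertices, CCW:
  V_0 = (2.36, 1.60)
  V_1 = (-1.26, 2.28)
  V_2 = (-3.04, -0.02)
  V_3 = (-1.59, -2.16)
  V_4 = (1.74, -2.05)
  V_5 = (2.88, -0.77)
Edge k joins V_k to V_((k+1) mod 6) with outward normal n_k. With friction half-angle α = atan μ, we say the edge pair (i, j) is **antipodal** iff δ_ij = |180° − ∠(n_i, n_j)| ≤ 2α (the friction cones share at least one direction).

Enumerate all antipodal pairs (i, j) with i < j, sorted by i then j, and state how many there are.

count = 3; pairs: (0,3), (1,4), (2,5)

α = atan 0.35 = 19.29°;  2α = 38.58°
n_0 = (+0.1846, +0.9828)
n_1 = (-0.7908, +0.6120)
n_2 = (-0.8279, -0.5609)
n_3 = (+0.0330, -0.9995)
n_4 = (+0.7468, -0.6651)
n_5 = (+0.9768, +0.2143)
  (0,1): δ = 117.10°  ·
  (0,2): δ = 45.24°  ·
  (0,3): δ = 12.53°  ✓
  (0,4): δ = 58.95°  ·
  (0,5): δ = 113.01°  ·
  (1,2): δ = 108.14°  ·
  (1,3): δ = 50.37°  ·
  (1,4): δ = 3.95°  ✓
  (1,5): δ = 50.11°  ·
  (2,3): δ = 122.23°  ·
  (2,4): δ = 75.81°  ·
  (2,5): δ = 21.75°  ✓
  (3,4): δ = 133.58°  ·
  (3,5): δ = 79.52°  ·
  (4,5): δ = 125.94°  ·
antipodal pairs: 3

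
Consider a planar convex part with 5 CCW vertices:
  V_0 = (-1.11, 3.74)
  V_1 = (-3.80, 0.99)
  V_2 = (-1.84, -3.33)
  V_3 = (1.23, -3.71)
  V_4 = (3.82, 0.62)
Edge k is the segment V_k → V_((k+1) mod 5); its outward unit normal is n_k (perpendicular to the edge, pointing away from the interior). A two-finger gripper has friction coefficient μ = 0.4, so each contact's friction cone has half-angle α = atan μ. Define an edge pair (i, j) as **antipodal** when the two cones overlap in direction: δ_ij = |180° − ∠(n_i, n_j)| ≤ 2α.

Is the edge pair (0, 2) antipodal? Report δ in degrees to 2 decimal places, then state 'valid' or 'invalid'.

δ = 52.69°, invalid

α = atan 0.4 = 21.80°;  2α = 43.60°
edge 0: e_0 = (-2.69, -2.75);  n_0 = (-0.7149, +0.6993)
edge 2: e_2 = (+3.07, -0.38);  n_2 = (-0.1228, -0.9924)
∠(n_0, n_2) = 127.31°
δ = |180° − 127.31°| = 52.69°
52.69° > 2α = 43.60°  →  invalid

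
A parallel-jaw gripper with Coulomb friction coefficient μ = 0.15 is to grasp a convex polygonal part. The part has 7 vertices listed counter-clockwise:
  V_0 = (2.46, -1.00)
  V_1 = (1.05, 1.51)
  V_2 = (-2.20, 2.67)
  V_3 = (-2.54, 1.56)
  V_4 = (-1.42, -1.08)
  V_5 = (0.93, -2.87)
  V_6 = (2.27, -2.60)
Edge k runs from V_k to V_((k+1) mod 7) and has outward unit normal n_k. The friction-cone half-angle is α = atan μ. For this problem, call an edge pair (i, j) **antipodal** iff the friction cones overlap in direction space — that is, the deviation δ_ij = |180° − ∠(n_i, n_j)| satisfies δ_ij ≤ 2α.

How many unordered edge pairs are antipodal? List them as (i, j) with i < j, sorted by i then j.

count = 2; pairs: (0,3), (2,6)

α = atan 0.15 = 8.53°;  2α = 17.06°
n_0 = (+0.8719, +0.4898)
n_1 = (+0.3362, +0.9418)
n_2 = (-0.9562, +0.2929)
n_3 = (-0.9206, -0.3905)
n_4 = (-0.6059, -0.7955)
n_5 = (+0.1975, -0.9803)
n_6 = (+0.9930, -0.1179)
  (0,1): δ = 138.97°  ·
  (0,2): δ = 46.36°  ·
  (0,3): δ = 6.34°  ✓
  (0,4): δ = 23.38°  ·
  (0,5): δ = 72.07°  ·
  (0,6): δ = 143.90°  ·
  (1,2): δ = 87.39°  ·
  (1,3): δ = 47.37°  ·
  (1,4): δ = 17.65°  ·
  (1,5): δ = 31.03°  ·
  (1,6): δ = 102.87°  ·
  (2,3): δ = 139.98°  ·
  (2,4): δ = 110.27°  ·
  (2,5): δ = 61.58°  ·
  (2,6): δ = 10.26°  ✓
  (3,4): δ = 150.29°  ·
  (3,5): δ = 101.60°  ·
  (3,6): δ = 29.76°  ·
  (4,5): δ = 131.31°  ·
  (4,6): δ = 59.48°  ·
  (5,6): δ = 108.16°  ·
antipodal pairs: 2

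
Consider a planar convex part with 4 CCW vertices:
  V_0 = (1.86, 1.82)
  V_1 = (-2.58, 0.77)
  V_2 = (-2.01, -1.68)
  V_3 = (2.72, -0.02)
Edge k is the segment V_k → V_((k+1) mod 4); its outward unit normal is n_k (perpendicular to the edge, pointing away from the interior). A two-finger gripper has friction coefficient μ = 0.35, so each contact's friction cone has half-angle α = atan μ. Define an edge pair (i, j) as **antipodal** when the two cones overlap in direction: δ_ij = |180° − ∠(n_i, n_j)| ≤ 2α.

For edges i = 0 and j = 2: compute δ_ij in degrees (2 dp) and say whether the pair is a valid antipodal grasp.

δ = 6.03°, valid

α = atan 0.35 = 19.29°;  2α = 38.58°
edge 0: e_0 = (-4.44, -1.05);  n_0 = (-0.2301, +0.9732)
edge 2: e_2 = (+4.73, +1.66);  n_2 = (+0.3312, -0.9436)
∠(n_0, n_2) = 173.97°
δ = |180° − 173.97°| = 6.03°
6.03° ≤ 2α = 38.58°  →  valid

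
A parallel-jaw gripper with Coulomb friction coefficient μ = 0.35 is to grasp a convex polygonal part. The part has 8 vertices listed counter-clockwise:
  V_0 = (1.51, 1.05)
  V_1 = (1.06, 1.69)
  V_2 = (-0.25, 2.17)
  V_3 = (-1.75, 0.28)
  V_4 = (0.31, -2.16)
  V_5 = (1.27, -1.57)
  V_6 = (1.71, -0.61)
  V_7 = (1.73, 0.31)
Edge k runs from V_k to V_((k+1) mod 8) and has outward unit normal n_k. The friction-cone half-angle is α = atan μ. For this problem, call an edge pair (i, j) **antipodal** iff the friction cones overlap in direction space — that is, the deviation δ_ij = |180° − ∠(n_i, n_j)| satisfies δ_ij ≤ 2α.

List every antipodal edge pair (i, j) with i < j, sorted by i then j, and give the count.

count = 6; pairs: (0,3), (1,3), (2,4), (2,5), (2,6), (3,7)

α = atan 0.35 = 19.29°;  2α = 38.58°
n_0 = (+0.8180, +0.5752)
n_1 = (+0.3440, +0.9390)
n_2 = (-0.7833, +0.6217)
n_3 = (-0.7641, -0.6451)
n_4 = (+0.5236, -0.8520)
n_5 = (+0.9091, -0.4167)
n_6 = (+0.9998, -0.0217)
n_7 = (+0.9585, +0.2850)
  (0,1): δ = 145.24°  ·
  (0,2): δ = 73.55°  ·
  (0,3): δ = 5.06°  ✓
  (0,4): δ = 86.46°  ·
  (0,5): δ = 120.26°  ·
  (0,6): δ = 143.64°  ·
  (0,7): δ = 161.45°  ·
  (1,2): δ = 108.31°  ·
  (1,3): δ = 29.70°  ✓
  (1,4): δ = 51.70°  ·
  (1,5): δ = 85.50°  ·
  (1,6): δ = 108.88°  ·
  (1,7): δ = 126.68°  ·
  (2,3): δ = 101.39°  ·
  (2,4): δ = 19.99°  ✓
  (2,5): δ = 13.81°  ✓
  (2,6): δ = 37.19°  ✓
  (2,7): δ = 54.99°  ·
  (3,4): δ = 98.60°  ·
  (3,5): δ = 64.80°  ·
  (3,6): δ = 41.42°  ·
  (3,7): δ = 23.62°  ✓
  (4,5): δ = 146.20°  ·
  (4,6): δ = 122.82°  ·
  (4,7): δ = 105.02°  ·
  (5,6): δ = 156.62°  ·
  (5,7): δ = 138.82°  ·
  (6,7): δ = 162.20°  ·
antipodal pairs: 6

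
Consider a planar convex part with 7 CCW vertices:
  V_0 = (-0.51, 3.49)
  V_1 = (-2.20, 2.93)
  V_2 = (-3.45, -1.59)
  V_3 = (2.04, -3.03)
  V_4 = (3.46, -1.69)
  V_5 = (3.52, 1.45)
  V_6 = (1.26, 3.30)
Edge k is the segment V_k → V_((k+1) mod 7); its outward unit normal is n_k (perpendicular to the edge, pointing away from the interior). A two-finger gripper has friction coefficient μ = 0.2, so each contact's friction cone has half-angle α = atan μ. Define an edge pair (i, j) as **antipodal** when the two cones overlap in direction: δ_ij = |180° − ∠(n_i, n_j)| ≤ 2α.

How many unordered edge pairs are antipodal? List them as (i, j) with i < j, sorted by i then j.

α = atan 0.2 = 11.31°;  2α = 22.62°
n_0 = (-0.3145, +0.9492)
n_1 = (-0.9638, +0.2665)
n_2 = (-0.2537, -0.9673)
n_3 = (+0.6863, -0.7273)
n_4 = (+0.9998, -0.0191)
n_5 = (+0.6334, +0.7738)
n_6 = (+0.1067, +0.9943)
  (0,1): δ = 123.79°  ·
  (0,2): δ = 33.03°  ·
  (0,3): δ = 25.01°  ·
  (0,4): δ = 70.57°  ·
  (0,5): δ = 122.36°  ·
  (0,6): δ = 155.54°  ·
  (1,2): δ = 89.24°  ·
  (1,3): δ = 31.20°  ·
  (1,4): δ = 14.36°  ✓
  (1,5): δ = 66.16°  ·
  (1,6): δ = 99.33°  ·
  (2,3): δ = 121.96°  ·
  (2,4): δ = 76.40°  ·
  (2,5): δ = 24.61°  ·
  (2,6): δ = 8.57°  ✓
  (3,4): δ = 134.43°  ·
  (3,5): δ = 82.64°  ·
  (3,6): δ = 49.47°  ·
  (4,5): δ = 128.21°  ·
  (4,6): δ = 95.03°  ·
  (5,6): δ = 146.82°  ·
antipodal pairs: 2

count = 2; pairs: (1,4), (2,6)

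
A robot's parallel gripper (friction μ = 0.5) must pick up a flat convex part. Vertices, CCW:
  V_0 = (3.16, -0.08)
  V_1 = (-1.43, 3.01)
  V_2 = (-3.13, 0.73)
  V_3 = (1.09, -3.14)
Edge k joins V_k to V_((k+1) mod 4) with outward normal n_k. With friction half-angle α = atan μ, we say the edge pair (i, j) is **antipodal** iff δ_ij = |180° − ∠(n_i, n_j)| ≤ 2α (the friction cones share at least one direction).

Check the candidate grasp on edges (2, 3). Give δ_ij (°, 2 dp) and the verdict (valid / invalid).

δ = 81.55°, invalid

α = atan 0.5 = 26.57°;  2α = 53.13°
edge 2: e_2 = (+4.22, -3.87);  n_2 = (-0.6759, -0.7370)
edge 3: e_3 = (+2.07, +3.06);  n_3 = (+0.8283, -0.5603)
∠(n_2, n_3) = 98.45°
δ = |180° − 98.45°| = 81.55°
81.55° > 2α = 53.13°  →  invalid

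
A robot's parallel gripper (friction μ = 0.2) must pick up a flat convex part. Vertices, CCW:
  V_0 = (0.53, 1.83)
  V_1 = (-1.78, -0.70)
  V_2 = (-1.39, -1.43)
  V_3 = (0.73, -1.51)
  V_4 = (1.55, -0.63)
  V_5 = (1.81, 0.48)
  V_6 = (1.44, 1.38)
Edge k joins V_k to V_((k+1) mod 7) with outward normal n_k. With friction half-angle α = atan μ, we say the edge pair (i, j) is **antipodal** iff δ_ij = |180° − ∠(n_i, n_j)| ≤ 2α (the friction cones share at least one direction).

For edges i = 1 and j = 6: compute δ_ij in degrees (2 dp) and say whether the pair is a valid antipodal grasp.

α = atan 0.2 = 11.31°;  2α = 22.62°
edge 1: e_1 = (+0.39, -0.73);  n_1 = (-0.8820, -0.4712)
edge 6: e_6 = (-0.91, +0.45);  n_6 = (+0.4433, +0.8964)
∠(n_1, n_6) = 144.43°
δ = |180° − 144.43°| = 35.57°
35.57° > 2α = 22.62°  →  invalid

δ = 35.57°, invalid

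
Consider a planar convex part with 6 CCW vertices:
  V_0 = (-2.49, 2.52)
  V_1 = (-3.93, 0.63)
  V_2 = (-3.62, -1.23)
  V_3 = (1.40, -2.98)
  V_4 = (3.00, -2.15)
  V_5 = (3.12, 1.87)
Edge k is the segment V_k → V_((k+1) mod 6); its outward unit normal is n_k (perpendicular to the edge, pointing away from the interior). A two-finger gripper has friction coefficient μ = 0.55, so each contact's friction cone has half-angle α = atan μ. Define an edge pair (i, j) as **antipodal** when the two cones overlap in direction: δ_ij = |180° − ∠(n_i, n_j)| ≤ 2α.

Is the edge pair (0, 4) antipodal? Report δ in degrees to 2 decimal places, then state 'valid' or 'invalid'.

δ = 35.59°, valid

α = atan 0.55 = 28.81°;  2α = 57.62°
edge 0: e_0 = (-1.44, -1.89);  n_0 = (-0.7954, +0.6060)
edge 4: e_4 = (+0.12, +4.02);  n_4 = (+0.9996, -0.0298)
∠(n_0, n_4) = 144.41°
δ = |180° − 144.41°| = 35.59°
35.59° ≤ 2α = 57.62°  →  valid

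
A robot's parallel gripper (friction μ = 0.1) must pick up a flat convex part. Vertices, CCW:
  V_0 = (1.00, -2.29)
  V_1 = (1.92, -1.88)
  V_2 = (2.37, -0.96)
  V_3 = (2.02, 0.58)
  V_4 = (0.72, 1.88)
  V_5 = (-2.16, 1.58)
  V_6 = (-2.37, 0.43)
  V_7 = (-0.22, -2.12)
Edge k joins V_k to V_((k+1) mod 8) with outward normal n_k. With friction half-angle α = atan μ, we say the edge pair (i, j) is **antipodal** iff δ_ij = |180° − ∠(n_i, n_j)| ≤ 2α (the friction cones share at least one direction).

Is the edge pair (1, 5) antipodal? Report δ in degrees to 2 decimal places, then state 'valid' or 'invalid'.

α = atan 0.1 = 5.71°;  2α = 11.42°
edge 1: e_1 = (+0.45, +0.92);  n_1 = (+0.8983, -0.4394)
edge 5: e_5 = (-0.21, -1.15);  n_5 = (-0.9837, +0.1796)
∠(n_1, n_5) = 164.28°
δ = |180° − 164.28°| = 15.72°
15.72° > 2α = 11.42°  →  invalid

δ = 15.72°, invalid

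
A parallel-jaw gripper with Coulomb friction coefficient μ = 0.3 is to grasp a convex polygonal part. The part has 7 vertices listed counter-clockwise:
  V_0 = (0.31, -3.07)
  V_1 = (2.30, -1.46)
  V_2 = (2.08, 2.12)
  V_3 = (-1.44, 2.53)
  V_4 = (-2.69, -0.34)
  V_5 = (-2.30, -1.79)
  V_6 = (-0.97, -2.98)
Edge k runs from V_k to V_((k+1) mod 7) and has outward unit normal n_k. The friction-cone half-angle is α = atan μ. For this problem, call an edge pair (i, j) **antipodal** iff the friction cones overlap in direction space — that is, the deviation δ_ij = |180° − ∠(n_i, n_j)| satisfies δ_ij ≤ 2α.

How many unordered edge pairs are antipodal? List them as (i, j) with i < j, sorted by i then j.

α = atan 0.3 = 16.70°;  2α = 33.40°
n_0 = (+0.6290, -0.7774)
n_1 = (+0.9981, +0.0613)
n_2 = (+0.1157, +0.9933)
n_3 = (-0.9168, +0.3993)
n_4 = (-0.9657, -0.2597)
n_5 = (-0.6668, -0.7452)
n_6 = (-0.0701, -0.9975)
  (0,1): δ = 125.46°  ·
  (0,2): δ = 45.62°  ·
  (0,3): δ = 27.49°  ✓
  (0,4): δ = 66.08°  ·
  (0,5): δ = 99.21°  ·
  (0,6): δ = 137.00°  ·
  (1,2): δ = 100.16°  ·
  (1,3): δ = 27.05°  ✓
  (1,4): δ = 11.54°  ✓
  (1,5): δ = 44.66°  ·
  (1,6): δ = 82.46°  ·
  (2,3): δ = 106.89°  ·
  (2,4): δ = 68.30°  ·
  (2,5): δ = 35.18°  ·
  (2,6): δ = 2.62°  ✓
  (3,4): δ = 141.41°  ·
  (3,5): δ = 108.29°  ·
  (3,6): δ = 70.49°  ·
  (4,5): δ = 146.87°  ·
  (4,6): δ = 109.08°  ·
  (5,6): δ = 142.20°  ·
antipodal pairs: 4

count = 4; pairs: (0,3), (1,3), (1,4), (2,6)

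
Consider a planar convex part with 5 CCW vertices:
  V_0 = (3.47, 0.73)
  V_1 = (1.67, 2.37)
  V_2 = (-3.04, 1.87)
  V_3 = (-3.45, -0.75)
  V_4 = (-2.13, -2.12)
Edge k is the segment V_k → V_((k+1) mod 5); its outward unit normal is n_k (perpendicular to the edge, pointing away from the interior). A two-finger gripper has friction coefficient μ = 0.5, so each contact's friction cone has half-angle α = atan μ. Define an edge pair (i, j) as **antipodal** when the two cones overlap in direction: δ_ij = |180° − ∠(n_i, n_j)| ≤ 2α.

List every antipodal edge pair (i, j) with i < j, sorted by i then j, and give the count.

count = 3; pairs: (0,3), (1,3), (1,4)

α = atan 0.5 = 26.57°;  2α = 53.13°
n_0 = (+0.6735, +0.7392)
n_1 = (-0.1056, +0.9944)
n_2 = (-0.9880, +0.1546)
n_3 = (-0.7201, -0.6938)
n_4 = (+0.4536, -0.8912)
  (0,1): δ = 131.60°  ·
  (0,2): δ = 56.56°  ·
  (0,3): δ = 3.73°  ✓
  (0,4): δ = 69.31°  ·
  (1,2): δ = 104.95°  ·
  (1,3): δ = 52.12°  ✓
  (1,4): δ = 20.91°  ✓
  (2,3): δ = 127.17°  ·
  (2,4): δ = 54.13°  ·
  (3,4): δ = 106.96°  ·
antipodal pairs: 3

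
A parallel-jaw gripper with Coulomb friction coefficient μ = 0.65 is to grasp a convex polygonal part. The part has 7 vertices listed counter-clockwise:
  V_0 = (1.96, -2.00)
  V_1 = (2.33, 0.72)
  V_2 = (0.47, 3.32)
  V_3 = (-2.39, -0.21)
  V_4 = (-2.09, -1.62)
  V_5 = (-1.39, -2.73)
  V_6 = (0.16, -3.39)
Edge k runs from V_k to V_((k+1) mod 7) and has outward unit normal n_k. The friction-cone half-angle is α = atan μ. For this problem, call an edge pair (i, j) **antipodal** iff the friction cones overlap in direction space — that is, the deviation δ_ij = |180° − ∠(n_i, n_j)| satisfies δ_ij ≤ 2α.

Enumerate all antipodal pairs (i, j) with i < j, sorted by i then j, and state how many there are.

count = 8; pairs: (0,2), (0,3), (0,4), (1,3), (1,4), (1,5), (2,6), (3,6)

α = atan 0.65 = 33.02°;  2α = 66.05°
n_0 = (+0.9909, -0.1348)
n_1 = (+0.8133, +0.5818)
n_2 = (-0.7770, +0.6295)
n_3 = (-0.9781, -0.2081)
n_4 = (-0.8459, -0.5334)
n_5 = (-0.3918, -0.9201)
n_6 = (+0.6112, -0.7915)
  (0,1): δ = 136.67°  ·
  (0,2): δ = 31.27°  ✓
  (0,3): δ = 19.76°  ✓
  (0,4): δ = 39.98°  ✓
  (0,5): δ = 74.68°  ·
  (0,6): δ = 135.42°  ·
  (1,2): δ = 74.59°  ·
  (1,3): δ = 23.57°  ✓
  (1,4): δ = 3.34°  ✓
  (1,5): δ = 31.36°  ✓
  (1,6): δ = 92.10°  ·
  (2,3): δ = 128.97°  ·
  (2,4): δ = 108.75°  ·
  (2,5): δ = 74.05°  ·
  (2,6): δ = 13.31°  ✓
  (3,4): δ = 159.77°  ·
  (3,5): δ = 125.08°  ·
  (3,6): δ = 64.34°  ✓
  (4,5): δ = 145.30°  ·
  (4,6): δ = 84.56°  ·
  (5,6): δ = 119.26°  ·
antipodal pairs: 8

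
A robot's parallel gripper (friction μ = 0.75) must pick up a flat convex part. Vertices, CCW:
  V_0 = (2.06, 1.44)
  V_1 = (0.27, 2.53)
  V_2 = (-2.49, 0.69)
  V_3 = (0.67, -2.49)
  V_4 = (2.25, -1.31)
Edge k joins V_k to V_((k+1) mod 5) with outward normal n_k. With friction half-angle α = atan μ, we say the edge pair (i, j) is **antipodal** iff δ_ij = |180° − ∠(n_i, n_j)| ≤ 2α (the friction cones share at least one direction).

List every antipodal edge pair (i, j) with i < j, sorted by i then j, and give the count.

count = 5; pairs: (0,2), (0,3), (1,3), (1,4), (2,4)

α = atan 0.75 = 36.87°;  2α = 73.74°
n_0 = (+0.5201, +0.8541)
n_1 = (-0.5547, +0.8321)
n_2 = (-0.7093, -0.7049)
n_3 = (+0.5984, -0.8012)
n_4 = (+0.9976, +0.0689)
  (0,1): δ = 114.97°  ·
  (0,2): δ = 13.84°  ✓
  (0,3): δ = 68.09°  ✓
  (0,4): δ = 125.29°  ·
  (1,2): δ = 78.87°  ·
  (1,3): δ = 3.06°  ✓
  (1,4): δ = 60.26°  ✓
  (2,3): δ = 98.07°  ·
  (2,4): δ = 40.87°  ✓
  (3,4): δ = 122.80°  ·
antipodal pairs: 5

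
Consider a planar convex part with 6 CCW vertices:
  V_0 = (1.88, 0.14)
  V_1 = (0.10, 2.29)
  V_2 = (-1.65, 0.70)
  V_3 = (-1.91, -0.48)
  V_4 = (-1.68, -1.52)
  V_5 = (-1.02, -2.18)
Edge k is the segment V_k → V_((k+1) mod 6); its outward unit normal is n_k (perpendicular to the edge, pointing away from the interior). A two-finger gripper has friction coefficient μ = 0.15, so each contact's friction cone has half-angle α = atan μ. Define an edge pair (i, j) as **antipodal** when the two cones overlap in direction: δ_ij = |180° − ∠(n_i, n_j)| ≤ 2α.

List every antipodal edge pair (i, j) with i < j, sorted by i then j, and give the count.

α = atan 0.15 = 8.53°;  2α = 17.06°
n_0 = (+0.7703, +0.6377)
n_1 = (-0.6725, +0.7401)
n_2 = (-0.9766, +0.2152)
n_3 = (-0.9764, -0.2159)
n_4 = (-0.7071, -0.7071)
n_5 = (+0.6247, -0.7809)
  (0,1): δ = 87.36°  ·
  (0,2): δ = 52.05°  ·
  (0,3): δ = 27.15°  ·
  (0,4): δ = 5.38°  ✓
  (0,5): δ = 89.04°  ·
  (1,2): δ = 144.68°  ·
  (1,3): δ = 119.79°  ·
  (1,4): δ = 87.26°  ·
  (1,5): δ = 3.60°  ✓
  (2,3): δ = 155.10°  ·
  (2,4): δ = 122.57°  ·
  (2,5): δ = 38.91°  ·
  (3,4): δ = 147.47°  ·
  (3,5): δ = 63.81°  ·
  (4,5): δ = 96.34°  ·
antipodal pairs: 2

count = 2; pairs: (0,4), (1,5)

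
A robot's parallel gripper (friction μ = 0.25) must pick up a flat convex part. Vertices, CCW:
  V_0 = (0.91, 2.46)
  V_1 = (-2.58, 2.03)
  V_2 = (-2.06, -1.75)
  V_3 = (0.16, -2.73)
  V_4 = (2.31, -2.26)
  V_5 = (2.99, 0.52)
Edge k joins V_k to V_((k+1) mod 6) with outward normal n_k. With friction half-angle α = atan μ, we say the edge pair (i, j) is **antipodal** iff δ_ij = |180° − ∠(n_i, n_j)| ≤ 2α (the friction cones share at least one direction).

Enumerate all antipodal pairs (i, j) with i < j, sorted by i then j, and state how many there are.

α = atan 0.25 = 14.04°;  2α = 28.07°
n_0 = (-0.1223, +0.9925)
n_1 = (-0.9907, -0.1363)
n_2 = (-0.4038, -0.9148)
n_3 = (+0.2136, -0.9769)
n_4 = (+0.9714, -0.2376)
n_5 = (+0.6821, +0.7313)
  (0,1): δ = 89.19°  ·
  (0,2): δ = 30.84°  ·
  (0,3): δ = 5.31°  ✓
  (0,4): δ = 69.23°  ·
  (0,5): δ = 129.97°  ·
  (1,2): δ = 121.65°  ·
  (1,3): δ = 85.50°  ·
  (1,4): δ = 21.58°  ✓
  (1,5): δ = 39.16°  ·
  (2,3): δ = 143.85°  ·
  (2,4): δ = 79.93°  ·
  (2,5): δ = 19.19°  ✓
  (3,4): δ = 116.08°  ·
  (3,5): δ = 55.34°  ·
  (4,5): δ = 119.26°  ·
antipodal pairs: 3

count = 3; pairs: (0,3), (1,4), (2,5)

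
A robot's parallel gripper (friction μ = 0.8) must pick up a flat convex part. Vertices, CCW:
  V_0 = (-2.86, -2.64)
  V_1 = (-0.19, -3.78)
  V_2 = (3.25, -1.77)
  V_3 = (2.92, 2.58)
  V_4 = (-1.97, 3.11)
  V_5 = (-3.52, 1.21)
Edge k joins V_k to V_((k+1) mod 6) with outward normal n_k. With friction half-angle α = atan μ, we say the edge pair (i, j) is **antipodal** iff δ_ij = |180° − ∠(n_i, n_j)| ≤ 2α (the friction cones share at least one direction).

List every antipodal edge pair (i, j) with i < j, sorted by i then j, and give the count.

count = 9; pairs: (0,2), (0,3), (0,4), (1,3), (1,4), (1,5), (2,4), (2,5), (3,5)

α = atan 0.8 = 38.66°;  2α = 77.32°
n_0 = (-0.3927, -0.9197)
n_1 = (+0.5045, -0.8634)
n_2 = (+0.9971, +0.0756)
n_3 = (+0.1078, +0.9942)
n_4 = (-0.7749, +0.6321)
n_5 = (-0.9856, -0.1690)
  (0,1): δ = 126.58°  ·
  (0,2): δ = 62.54°  ✓
  (0,3): δ = 16.94°  ✓
  (0,4): δ = 73.91°  ✓
  (0,5): δ = 122.85°  ·
  (1,2): δ = 115.96°  ·
  (1,3): δ = 36.48°  ✓
  (1,4): δ = 20.49°  ✓
  (1,5): δ = 69.43°  ✓
  (2,3): δ = 100.52°  ·
  (2,4): δ = 43.55°  ✓
  (2,5): δ = 5.39°  ✓
  (3,4): δ = 123.02°  ·
  (3,5): δ = 74.09°  ✓
  (4,5): δ = 131.07°  ·
antipodal pairs: 9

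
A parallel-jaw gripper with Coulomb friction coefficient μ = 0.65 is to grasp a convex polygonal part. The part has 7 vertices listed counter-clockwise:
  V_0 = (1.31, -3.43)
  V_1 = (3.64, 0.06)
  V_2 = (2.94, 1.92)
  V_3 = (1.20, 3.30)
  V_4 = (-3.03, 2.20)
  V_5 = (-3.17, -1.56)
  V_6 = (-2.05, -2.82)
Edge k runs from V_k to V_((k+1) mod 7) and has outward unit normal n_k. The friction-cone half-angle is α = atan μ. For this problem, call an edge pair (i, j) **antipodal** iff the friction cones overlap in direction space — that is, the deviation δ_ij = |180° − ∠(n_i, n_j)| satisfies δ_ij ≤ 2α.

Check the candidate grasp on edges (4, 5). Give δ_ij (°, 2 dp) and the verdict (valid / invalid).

δ = 136.23°, invalid

α = atan 0.65 = 33.02°;  2α = 66.05°
edge 4: e_4 = (-0.14, -3.76);  n_4 = (-0.9993, +0.0372)
edge 5: e_5 = (+1.12, -1.26);  n_5 = (-0.7474, -0.6644)
∠(n_4, n_5) = 43.77°
δ = |180° − 43.77°| = 136.23°
136.23° > 2α = 66.05°  →  invalid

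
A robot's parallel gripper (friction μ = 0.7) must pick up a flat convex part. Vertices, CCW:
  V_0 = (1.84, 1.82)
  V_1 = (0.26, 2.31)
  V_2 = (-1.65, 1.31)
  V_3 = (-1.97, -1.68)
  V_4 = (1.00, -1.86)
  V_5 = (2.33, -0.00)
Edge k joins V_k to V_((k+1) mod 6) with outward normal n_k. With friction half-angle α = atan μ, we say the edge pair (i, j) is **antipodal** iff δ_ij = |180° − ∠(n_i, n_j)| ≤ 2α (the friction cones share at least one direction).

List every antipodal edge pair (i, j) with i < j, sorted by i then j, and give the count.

count = 5; pairs: (0,3), (1,3), (1,4), (2,4), (2,5)

α = atan 0.7 = 34.99°;  2α = 69.98°
n_0 = (+0.2962, +0.9551)
n_1 = (-0.4638, +0.8859)
n_2 = (-0.9943, +0.1064)
n_3 = (-0.0605, -0.9982)
n_4 = (+0.8134, -0.5817)
n_5 = (+0.9656, +0.2600)
  (0,1): δ = 135.14°  ·
  (0,2): δ = 78.88°  ·
  (0,3): δ = 13.76°  ✓
  (0,4): δ = 71.66°  ·
  (0,5): δ = 122.30°  ·
  (1,2): δ = 123.74°  ·
  (1,3): δ = 31.10°  ✓
  (1,4): δ = 26.80°  ✓
  (1,5): δ = 77.43°  ·
  (2,3): δ = 87.36°  ·
  (2,4): δ = 29.46°  ✓
  (2,5): δ = 21.18°  ✓
  (3,4): δ = 122.10°  ·
  (3,5): δ = 71.46°  ·
  (4,5): δ = 129.36°  ·
antipodal pairs: 5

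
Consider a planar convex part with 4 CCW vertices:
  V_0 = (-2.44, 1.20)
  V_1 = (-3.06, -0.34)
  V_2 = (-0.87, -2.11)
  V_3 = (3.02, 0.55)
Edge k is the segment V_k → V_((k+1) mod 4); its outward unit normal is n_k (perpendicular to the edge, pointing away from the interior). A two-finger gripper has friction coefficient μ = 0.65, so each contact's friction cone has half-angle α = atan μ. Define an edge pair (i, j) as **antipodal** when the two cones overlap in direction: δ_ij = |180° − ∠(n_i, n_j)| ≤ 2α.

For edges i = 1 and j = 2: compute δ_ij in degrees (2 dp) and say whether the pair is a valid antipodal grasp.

δ = 106.69°, invalid

α = atan 0.65 = 33.02°;  2α = 66.05°
edge 1: e_1 = (+2.19, -1.77);  n_1 = (-0.6286, -0.7777)
edge 2: e_2 = (+3.89, +2.66);  n_2 = (+0.5645, -0.8255)
∠(n_1, n_2) = 73.31°
δ = |180° − 73.31°| = 106.69°
106.69° > 2α = 66.05°  →  invalid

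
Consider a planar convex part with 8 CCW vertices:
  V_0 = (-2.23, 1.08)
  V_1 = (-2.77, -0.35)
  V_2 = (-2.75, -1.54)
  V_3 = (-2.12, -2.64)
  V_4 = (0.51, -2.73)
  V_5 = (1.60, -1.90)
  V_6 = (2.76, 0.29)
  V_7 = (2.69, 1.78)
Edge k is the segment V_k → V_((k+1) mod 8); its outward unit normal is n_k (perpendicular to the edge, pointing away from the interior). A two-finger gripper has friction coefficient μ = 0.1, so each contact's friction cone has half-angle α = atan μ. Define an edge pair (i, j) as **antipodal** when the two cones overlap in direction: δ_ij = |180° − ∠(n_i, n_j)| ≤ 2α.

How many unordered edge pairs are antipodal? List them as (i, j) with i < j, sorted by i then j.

count = 3; pairs: (0,5), (1,6), (3,7)

α = atan 0.1 = 5.71°;  2α = 11.42°
n_0 = (-0.9355, +0.3533)
n_1 = (-0.9999, -0.0168)
n_2 = (-0.8678, -0.4970)
n_3 = (-0.0342, -0.9994)
n_4 = (+0.6058, -0.7956)
n_5 = (+0.8837, -0.4681)
n_6 = (+0.9989, +0.0469)
n_7 = (-0.1409, +0.9900)
  (0,1): δ = 158.35°  ·
  (0,2): δ = 129.51°  ·
  (0,3): δ = 71.27°  ·
  (0,4): δ = 32.02°  ·
  (0,5): δ = 7.22°  ✓
  (0,6): δ = 23.38°  ·
  (0,7): δ = 118.79°  ·
  (1,2): δ = 151.16°  ·
  (1,3): δ = 92.92°  ·
  (1,4): δ = 53.67°  ·
  (1,5): δ = 28.87°  ·
  (1,6): δ = 1.73°  ✓
  (1,7): δ = 97.13°  ·
  (2,3): δ = 121.76°  ·
  (2,4): δ = 82.51°  ·
  (2,5): δ = 57.71°  ·
  (2,6): δ = 27.11°  ·
  (2,7): δ = 68.30°  ·
  (3,4): δ = 140.75°  ·
  (3,5): δ = 115.95°  ·
  (3,6): δ = 85.35°  ·
  (3,7): δ = 10.06°  ✓
  (4,5): δ = 155.20°  ·
  (4,6): δ = 124.60°  ·
  (4,7): δ = 29.19°  ·
  (5,6): δ = 149.40°  ·
  (5,7): δ = 53.99°  ·
  (6,7): δ = 84.59°  ·
antipodal pairs: 3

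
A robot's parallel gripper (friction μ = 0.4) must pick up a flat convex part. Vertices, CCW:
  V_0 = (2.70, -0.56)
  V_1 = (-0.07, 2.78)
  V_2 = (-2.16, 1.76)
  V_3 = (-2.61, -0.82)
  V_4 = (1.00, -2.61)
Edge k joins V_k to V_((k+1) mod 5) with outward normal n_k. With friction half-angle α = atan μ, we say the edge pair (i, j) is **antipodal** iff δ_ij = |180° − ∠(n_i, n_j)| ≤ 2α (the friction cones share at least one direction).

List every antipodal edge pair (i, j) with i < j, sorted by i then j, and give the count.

count = 3; pairs: (0,3), (1,4), (2,4)

α = atan 0.4 = 21.80°;  2α = 43.60°
n_0 = (+0.7697, +0.6384)
n_1 = (-0.4386, +0.8987)
n_2 = (-0.9851, +0.1718)
n_3 = (-0.4442, -0.8959)
n_4 = (+0.7698, -0.6383)
  (0,1): δ = 103.66°  ·
  (0,2): δ = 49.56°  ·
  (0,3): δ = 23.96°  ✓
  (0,4): δ = 100.66°  ·
  (1,2): δ = 125.91°  ·
  (1,3): δ = 52.39°  ·
  (1,4): δ = 24.32°  ✓
  (2,3): δ = 106.48°  ·
  (2,4): δ = 29.77°  ✓
  (3,4): δ = 103.29°  ·
antipodal pairs: 3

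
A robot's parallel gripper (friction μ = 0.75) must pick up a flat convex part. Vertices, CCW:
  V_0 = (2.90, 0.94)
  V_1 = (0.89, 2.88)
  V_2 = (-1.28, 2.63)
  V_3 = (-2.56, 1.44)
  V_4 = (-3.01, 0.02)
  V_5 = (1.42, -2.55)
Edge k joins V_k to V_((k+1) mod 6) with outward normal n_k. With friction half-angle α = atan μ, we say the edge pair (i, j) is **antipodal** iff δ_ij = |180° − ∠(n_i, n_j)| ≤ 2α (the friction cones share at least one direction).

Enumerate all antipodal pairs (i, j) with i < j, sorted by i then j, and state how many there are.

α = atan 0.75 = 36.87°;  2α = 73.74°
n_0 = (+0.6945, +0.7195)
n_1 = (-0.1145, +0.9934)
n_2 = (-0.6809, +0.7324)
n_3 = (-0.9533, +0.3021)
n_4 = (-0.5018, -0.8650)
n_5 = (+0.9206, -0.3904)
  (0,1): δ = 129.44°  ·
  (0,2): δ = 93.10°  ·
  (0,3): δ = 63.60°  ✓
  (0,4): δ = 13.87°  ✓
  (0,5): δ = 111.00°  ·
  (1,2): δ = 143.66°  ·
  (1,3): δ = 114.16°  ·
  (1,4): δ = 36.69°  ✓
  (1,5): δ = 60.45°  ✓
  (2,3): δ = 150.50°  ·
  (2,4): δ = 73.03°  ✓
  (2,5): δ = 24.11°  ✓
  (3,4): δ = 102.54°  ·
  (3,5): δ = 5.40°  ✓
  (4,5): δ = 82.86°  ·
antipodal pairs: 7

count = 7; pairs: (0,3), (0,4), (1,4), (1,5), (2,4), (2,5), (3,5)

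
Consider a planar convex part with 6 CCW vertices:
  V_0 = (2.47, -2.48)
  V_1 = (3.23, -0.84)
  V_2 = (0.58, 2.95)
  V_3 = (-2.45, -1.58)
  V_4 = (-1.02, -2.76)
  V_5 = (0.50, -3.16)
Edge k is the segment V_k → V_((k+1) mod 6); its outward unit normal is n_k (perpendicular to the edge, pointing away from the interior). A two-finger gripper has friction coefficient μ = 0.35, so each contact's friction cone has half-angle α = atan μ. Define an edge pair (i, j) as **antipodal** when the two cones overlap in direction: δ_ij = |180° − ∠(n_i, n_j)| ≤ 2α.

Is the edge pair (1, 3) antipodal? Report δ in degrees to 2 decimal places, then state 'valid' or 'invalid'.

α = atan 0.35 = 19.29°;  2α = 38.58°
edge 1: e_1 = (-2.65, +3.79);  n_1 = (+0.8195, +0.5730)
edge 3: e_3 = (+1.43, -1.18);  n_3 = (-0.6365, -0.7713)
∠(n_1, n_3) = 164.49°
δ = |180° − 164.49°| = 15.51°
15.51° ≤ 2α = 38.58°  →  valid

δ = 15.51°, valid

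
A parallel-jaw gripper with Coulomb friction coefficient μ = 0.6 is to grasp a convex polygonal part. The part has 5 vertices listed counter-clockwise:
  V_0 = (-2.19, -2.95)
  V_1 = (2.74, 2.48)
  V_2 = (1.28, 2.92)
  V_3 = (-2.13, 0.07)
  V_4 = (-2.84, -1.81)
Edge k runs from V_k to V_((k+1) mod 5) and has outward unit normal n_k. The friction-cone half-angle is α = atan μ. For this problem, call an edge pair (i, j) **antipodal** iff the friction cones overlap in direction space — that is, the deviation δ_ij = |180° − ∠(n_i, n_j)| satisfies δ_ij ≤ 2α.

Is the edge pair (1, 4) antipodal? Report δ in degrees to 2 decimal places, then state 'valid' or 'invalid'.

δ = 43.54°, valid

α = atan 0.6 = 30.96°;  2α = 61.93°
edge 1: e_1 = (-1.46, +0.44);  n_1 = (+0.2886, +0.9575)
edge 4: e_4 = (+0.65, -1.14);  n_4 = (-0.8687, -0.4953)
∠(n_1, n_4) = 136.46°
δ = |180° − 136.46°| = 43.54°
43.54° ≤ 2α = 61.93°  →  valid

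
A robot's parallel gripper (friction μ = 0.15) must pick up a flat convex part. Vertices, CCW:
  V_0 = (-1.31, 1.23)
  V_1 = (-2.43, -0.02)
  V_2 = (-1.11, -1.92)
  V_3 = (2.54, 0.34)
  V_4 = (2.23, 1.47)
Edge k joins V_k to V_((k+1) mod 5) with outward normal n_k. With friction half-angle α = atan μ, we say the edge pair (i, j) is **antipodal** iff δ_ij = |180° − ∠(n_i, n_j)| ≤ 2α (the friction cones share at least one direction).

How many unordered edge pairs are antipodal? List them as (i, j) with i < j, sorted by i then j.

α = atan 0.15 = 8.53°;  2α = 17.06°
n_0 = (-0.7448, +0.6673)
n_1 = (-0.8213, -0.5706)
n_2 = (+0.5264, -0.8502)
n_3 = (+0.9644, +0.2646)
n_4 = (-0.0676, +0.9977)
  (0,1): δ = 103.35°  ·
  (0,2): δ = 16.37°  ✓
  (0,3): δ = 57.20°  ·
  (0,4): δ = 135.74°  ·
  (1,2): δ = 93.02°  ·
  (1,3): δ = 19.45°  ·
  (1,4): δ = 59.09°  ·
  (2,3): δ = 106.42°  ·
  (2,4): δ = 27.89°  ·
  (3,4): δ = 101.46°  ·
antipodal pairs: 1

count = 1; pairs: (0,2)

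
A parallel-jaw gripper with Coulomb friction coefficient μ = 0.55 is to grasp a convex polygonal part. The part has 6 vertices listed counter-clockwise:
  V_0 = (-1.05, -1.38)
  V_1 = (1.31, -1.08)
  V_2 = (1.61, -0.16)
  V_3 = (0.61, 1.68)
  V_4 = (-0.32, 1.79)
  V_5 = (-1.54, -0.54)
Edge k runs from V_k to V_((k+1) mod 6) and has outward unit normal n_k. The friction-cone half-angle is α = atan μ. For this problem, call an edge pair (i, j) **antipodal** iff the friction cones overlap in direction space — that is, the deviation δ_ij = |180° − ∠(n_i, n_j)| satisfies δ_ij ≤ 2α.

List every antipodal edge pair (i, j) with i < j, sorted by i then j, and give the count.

α = atan 0.55 = 28.81°;  2α = 57.62°
n_0 = (+0.1261, -0.9920)
n_1 = (+0.9507, -0.3100)
n_2 = (+0.8786, +0.4775)
n_3 = (+0.1175, +0.9931)
n_4 = (-0.8859, +0.4639)
n_5 = (-0.8638, -0.5039)
  (0,1): δ = 115.30°  ·
  (0,2): δ = 68.72°  ·
  (0,3): δ = 13.99°  ✓
  (0,4): δ = 55.12°  ✓
  (0,5): δ = 113.01°  ·
  (1,2): δ = 133.42°  ·
  (1,3): δ = 78.69°  ·
  (1,4): δ = 9.58°  ✓
  (1,5): δ = 48.32°  ✓
  (2,3): δ = 125.27°  ·
  (2,4): δ = 56.16°  ✓
  (2,5): δ = 1.73°  ✓
  (3,4): δ = 110.89°  ·
  (3,5): δ = 53.00°  ✓
  (4,5): δ = 122.11°  ·
antipodal pairs: 7

count = 7; pairs: (0,3), (0,4), (1,4), (1,5), (2,4), (2,5), (3,5)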